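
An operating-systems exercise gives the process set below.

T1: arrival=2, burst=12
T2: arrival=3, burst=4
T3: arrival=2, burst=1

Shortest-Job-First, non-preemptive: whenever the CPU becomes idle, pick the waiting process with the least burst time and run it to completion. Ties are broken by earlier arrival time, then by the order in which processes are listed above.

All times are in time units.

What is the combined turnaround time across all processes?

Gantt: | idle 0-2 | T3 2-3 | T2 3-7 | T1 7-19 |
Completion: T1=19  T2=7  T3=3
Turnaround (C−A): T1=17  T2=4  T3=1
Turnaround = completion − arrival: T1=17, T2=4, T3=1
Total turnaround = 17 + 4 + 1 = 22

22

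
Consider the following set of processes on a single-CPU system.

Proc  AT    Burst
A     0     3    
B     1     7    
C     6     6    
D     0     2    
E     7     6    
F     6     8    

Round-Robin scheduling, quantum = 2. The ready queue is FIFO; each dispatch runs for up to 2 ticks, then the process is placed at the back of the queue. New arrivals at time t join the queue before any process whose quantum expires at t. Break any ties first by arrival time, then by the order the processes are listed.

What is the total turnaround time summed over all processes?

Schedule: | A 0-2 | D 2-4 | B 4-6 | A 6-7 | C 7-9 | F 9-11 | B 11-13 | E 13-15 | C 15-17 | F 17-19 | B 19-21 | E 21-23 | C 23-25 | F 25-27 | B 27-28 | E 28-30 | F 30-32 |
Completion: A=7  B=28  C=25  D=4  E=30  F=32
Turnaround (C−A): A=7  B=27  C=19  D=4  E=23  F=26
Turnaround = completion − arrival: A=7, B=27, C=19, D=4, E=23, F=26
Total turnaround = 7 + 27 + 19 + 4 + 23 + 26 = 106

106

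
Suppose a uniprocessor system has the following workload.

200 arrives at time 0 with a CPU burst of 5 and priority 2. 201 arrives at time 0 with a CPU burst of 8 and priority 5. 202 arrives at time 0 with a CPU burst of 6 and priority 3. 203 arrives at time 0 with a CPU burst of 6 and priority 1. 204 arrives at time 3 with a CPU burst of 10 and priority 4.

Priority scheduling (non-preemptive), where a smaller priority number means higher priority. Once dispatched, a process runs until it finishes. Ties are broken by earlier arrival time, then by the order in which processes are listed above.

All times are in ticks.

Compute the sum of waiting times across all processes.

58

Gantt: | 203 0-6 | 200 6-11 | 202 11-17 | 204 17-27 | 201 27-35 |
Completion: 200=11  201=35  202=17  203=6  204=27
Turnaround (C−A): 200=11  201=35  202=17  203=6  204=24
Waiting = turnaround − burst: 200=6, 201=27, 202=11, 203=0, 204=14
Total waiting = 6 + 27 + 11 + 0 + 14 = 58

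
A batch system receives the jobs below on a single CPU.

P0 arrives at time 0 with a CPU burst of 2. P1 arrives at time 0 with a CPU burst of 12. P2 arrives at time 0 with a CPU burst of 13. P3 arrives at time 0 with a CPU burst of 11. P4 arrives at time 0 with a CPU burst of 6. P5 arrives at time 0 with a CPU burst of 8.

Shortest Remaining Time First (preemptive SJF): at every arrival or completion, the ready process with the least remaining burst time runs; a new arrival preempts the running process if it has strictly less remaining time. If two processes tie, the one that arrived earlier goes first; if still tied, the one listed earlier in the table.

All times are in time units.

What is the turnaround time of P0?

Gantt: | P0 0-2 | P4 2-8 | P5 8-16 | P3 16-27 | P1 27-39 | P2 39-52 |
Completion: P0=2  P1=39  P2=52  P3=27  P4=8  P5=16
Turnaround (C−A): P0=2  P1=39  P2=52  P3=27  P4=8  P5=16
Turnaround(P0) = completion − arrival = 2 − 0 = 2

2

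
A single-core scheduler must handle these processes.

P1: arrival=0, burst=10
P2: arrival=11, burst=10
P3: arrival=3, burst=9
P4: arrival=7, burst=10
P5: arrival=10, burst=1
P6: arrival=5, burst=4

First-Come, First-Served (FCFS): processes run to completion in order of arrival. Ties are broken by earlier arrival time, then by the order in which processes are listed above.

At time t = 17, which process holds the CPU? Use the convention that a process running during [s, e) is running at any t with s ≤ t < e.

P3

Timeline: | P1 0-10 | P3 10-19 | P6 19-23 | P4 23-33 | P5 33-34 | P2 34-44 |
Completion: P1=10  P2=44  P3=19  P4=33  P5=34  P6=23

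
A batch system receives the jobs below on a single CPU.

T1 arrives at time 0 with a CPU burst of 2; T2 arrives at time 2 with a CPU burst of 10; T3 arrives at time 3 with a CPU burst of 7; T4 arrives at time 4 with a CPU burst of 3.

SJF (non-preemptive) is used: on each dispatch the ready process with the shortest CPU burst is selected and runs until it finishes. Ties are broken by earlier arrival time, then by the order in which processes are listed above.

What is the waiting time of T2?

0

Timeline: | T1 0-2 | T2 2-12 | T4 12-15 | T3 15-22 |
Completion: T1=2  T2=12  T3=22  T4=15
Waiting(T2) = turnaround − burst = 10 − 10 = 0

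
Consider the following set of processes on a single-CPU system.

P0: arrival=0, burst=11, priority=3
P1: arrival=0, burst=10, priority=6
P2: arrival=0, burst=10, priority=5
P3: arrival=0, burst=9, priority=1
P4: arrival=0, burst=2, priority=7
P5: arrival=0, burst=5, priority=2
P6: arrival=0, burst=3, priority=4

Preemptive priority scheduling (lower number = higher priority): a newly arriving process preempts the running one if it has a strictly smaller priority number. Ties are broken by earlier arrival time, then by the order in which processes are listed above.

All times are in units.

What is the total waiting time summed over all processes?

162

Timeline: | P3 0-9 | P5 9-14 | P0 14-25 | P6 25-28 | P2 28-38 | P1 38-48 | P4 48-50 |
Completion: P0=25  P1=48  P2=38  P3=9  P4=50  P5=14  P6=28
Waiting = turnaround − burst: P0=14, P1=38, P2=28, P3=0, P4=48, P5=9, P6=25
Total waiting = 14 + 38 + 28 + 0 + 48 + 9 + 25 = 162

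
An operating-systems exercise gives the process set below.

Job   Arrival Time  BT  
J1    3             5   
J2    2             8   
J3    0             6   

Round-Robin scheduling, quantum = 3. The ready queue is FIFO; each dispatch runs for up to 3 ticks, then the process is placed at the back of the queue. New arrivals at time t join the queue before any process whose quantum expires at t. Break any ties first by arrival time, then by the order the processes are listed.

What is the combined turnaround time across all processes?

43

Timeline: | J3 0-3 | J2 3-6 | J1 6-9 | J3 9-12 | J2 12-15 | J1 15-17 | J2 17-19 |
Completion: J1=17  J2=19  J3=12
Turnaround (C−A): J1=14  J2=17  J3=12
Turnaround = completion − arrival: J1=14, J2=17, J3=12
Total turnaround = 14 + 17 + 12 = 43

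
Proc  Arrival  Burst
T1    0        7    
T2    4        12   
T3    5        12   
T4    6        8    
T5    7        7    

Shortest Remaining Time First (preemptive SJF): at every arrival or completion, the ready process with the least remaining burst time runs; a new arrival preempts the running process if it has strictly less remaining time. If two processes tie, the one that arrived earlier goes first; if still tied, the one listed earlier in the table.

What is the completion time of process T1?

Timeline: | T1 0-7 | T5 7-14 | T4 14-22 | T2 22-34 | T3 34-46 |
Completion: T1=7  T2=34  T3=46  T4=22  T5=14

7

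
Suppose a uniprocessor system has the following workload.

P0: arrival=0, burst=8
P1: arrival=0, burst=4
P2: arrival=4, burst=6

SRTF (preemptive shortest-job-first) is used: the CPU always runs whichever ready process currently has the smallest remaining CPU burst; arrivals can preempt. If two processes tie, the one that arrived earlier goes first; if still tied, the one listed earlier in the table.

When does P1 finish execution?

4

Gantt: | P1 0-4 | P2 4-10 | P0 10-18 |
Completion: P0=18  P1=4  P2=10
Turnaround (C−A): P0=18  P1=4  P2=6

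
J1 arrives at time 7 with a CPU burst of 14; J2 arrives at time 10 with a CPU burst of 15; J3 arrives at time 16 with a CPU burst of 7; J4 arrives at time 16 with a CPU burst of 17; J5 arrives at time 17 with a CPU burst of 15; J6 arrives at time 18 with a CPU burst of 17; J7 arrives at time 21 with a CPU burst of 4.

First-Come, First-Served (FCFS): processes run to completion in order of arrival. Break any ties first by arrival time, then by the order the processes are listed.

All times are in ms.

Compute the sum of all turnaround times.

Schedule: | idle 0-7 | J1 7-21 | J2 21-36 | J3 36-43 | J4 43-60 | J5 60-75 | J6 75-92 | J7 92-96 |
Completion: J1=21  J2=36  J3=43  J4=60  J5=75  J6=92  J7=96
Turnaround = completion − arrival: J1=14, J2=26, J3=27, J4=44, J5=58, J6=74, J7=75
Total turnaround = 14 + 26 + 27 + 44 + 58 + 74 + 75 = 318

318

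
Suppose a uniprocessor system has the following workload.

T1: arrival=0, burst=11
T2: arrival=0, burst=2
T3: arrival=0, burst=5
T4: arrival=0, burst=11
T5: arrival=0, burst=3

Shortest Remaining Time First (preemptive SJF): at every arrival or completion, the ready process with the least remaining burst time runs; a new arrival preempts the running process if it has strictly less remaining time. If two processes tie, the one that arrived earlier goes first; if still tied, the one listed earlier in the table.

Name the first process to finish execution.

Gantt: | T2 0-2 | T5 2-5 | T3 5-10 | T1 10-21 | T4 21-32 |
Completion: T1=21  T2=2  T3=10  T4=32  T5=5
Turnaround (C−A): T1=21  T2=2  T3=10  T4=32  T5=5
Finish order: T2 → T5 → T3 → T1 → T4

T2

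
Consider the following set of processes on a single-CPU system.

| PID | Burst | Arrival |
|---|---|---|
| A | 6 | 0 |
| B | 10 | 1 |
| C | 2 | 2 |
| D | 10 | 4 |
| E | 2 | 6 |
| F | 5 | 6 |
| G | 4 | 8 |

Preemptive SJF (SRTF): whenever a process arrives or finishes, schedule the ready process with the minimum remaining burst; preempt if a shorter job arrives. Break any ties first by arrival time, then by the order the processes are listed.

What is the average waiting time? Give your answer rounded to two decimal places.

Timeline: | A 0-2 | C 2-4 | A 4-8 | E 8-10 | G 10-14 | F 14-19 | B 19-29 | D 29-39 |
Completion: A=8  B=29  C=4  D=39  E=10  F=19  G=14
Turnaround (C−A): A=8  B=28  C=2  D=35  E=4  F=13  G=6
Waiting times: A=2, B=18, C=0, D=25, E=2, F=8, G=2
Average waiting = (2+18+0+25+2+8+2) / 7 = 57/7 = 8.14

8.14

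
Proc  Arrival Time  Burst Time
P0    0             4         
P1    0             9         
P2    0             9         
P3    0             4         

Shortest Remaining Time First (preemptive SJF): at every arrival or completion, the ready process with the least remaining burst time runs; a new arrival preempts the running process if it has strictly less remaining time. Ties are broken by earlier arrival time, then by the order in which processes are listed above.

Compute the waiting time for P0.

0

Timeline: | P0 0-4 | P3 4-8 | P1 8-17 | P2 17-26 |
Completion: P0=4  P1=17  P2=26  P3=8
Turnaround (C−A): P0=4  P1=17  P2=26  P3=8
Waiting(P0) = turnaround − burst = 4 − 4 = 0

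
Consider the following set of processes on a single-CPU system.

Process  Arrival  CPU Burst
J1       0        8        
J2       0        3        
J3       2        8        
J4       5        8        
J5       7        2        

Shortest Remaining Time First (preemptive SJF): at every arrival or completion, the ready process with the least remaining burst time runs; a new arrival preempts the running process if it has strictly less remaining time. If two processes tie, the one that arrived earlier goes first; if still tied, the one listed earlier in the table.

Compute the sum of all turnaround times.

Timeline: | J2 0-3 | J1 3-7 | J5 7-9 | J1 9-13 | J3 13-21 | J4 21-29 |
Completion: J1=13  J2=3  J3=21  J4=29  J5=9
Turnaround = completion − arrival: J1=13, J2=3, J3=19, J4=24, J5=2
Total turnaround = 13 + 3 + 19 + 24 + 2 = 61

61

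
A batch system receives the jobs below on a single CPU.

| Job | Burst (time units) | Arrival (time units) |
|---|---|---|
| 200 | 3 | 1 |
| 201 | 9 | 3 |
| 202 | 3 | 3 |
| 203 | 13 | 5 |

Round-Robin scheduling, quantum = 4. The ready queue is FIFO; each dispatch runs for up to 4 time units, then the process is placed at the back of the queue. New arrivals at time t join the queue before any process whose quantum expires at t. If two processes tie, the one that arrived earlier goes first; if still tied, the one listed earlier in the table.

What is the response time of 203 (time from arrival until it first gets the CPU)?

Timeline: | idle 0-1 | 200 1-4 | 201 4-8 | 202 8-11 | 203 11-15 | 201 15-19 | 203 19-23 | 201 23-24 | 203 24-29 |
Completion: 200=4  201=24  202=11  203=29
Turnaround (C−A): 200=3  201=21  202=8  203=24
Response(203) = first start − arrival = 11 − 5 = 6

6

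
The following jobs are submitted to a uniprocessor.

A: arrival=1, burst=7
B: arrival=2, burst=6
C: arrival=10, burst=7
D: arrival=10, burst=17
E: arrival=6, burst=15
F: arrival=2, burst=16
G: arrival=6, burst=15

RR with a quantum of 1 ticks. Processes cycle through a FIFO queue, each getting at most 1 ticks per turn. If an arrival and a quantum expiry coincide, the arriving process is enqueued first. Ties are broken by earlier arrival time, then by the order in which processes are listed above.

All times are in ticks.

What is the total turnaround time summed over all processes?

Timeline: | idle 0-1 | A 1-2 | B 2-3 | F 3-4 | A 4-5 | B 5-6 | F 6-7 | A 7-8 | E 8-9 | G 9-10 | B 10-11 | F 11-12 | A 12-13 | E 13-14 | C 14-15 | D 15-16 | G 16-17 | B 17-18 | F 18-19 | A 19-20 | E 20-21 | C 21-22 | D 22-23 | G 23-24 | B 24-25 | F 25-26 | A 26-27 | E 27-28 | C 28-29 | D 29-30 | G 30-31 | B 31-32 | F 32-33 | A 33-34 | E 34-35 | C 35-36 | D 36-37 | G 37-38 | F 38-39 | E 39-40 | C 40-41 | D 41-42 | G 42-43 | F 43-44 | E 44-45 | C 45-46 | D 46-47 | G 47-48 | F 48-49 | E 49-50 | C 50-51 | D 51-52 | G 52-53 | F 53-54 | E 54-55 | D 55-56 | G 56-57 | F 57-58 | E 58-59 | D 59-60 | G 60-61 | F 61-62 | E 62-63 | D 63-64 | G 64-65 | F 65-66 | E 66-67 | D 67-68 | G 68-69 | F 69-70 | E 70-71 | D 71-72 | G 72-73 | F 73-74 | E 74-75 | D 75-76 | G 76-77 | F 77-78 | E 78-79 | D 79-80 | G 80-81 | D 81-84 |
Completion: A=34  B=32  C=51  D=84  E=79  F=78  G=81
Turnaround (C−A): A=33  B=30  C=41  D=74  E=73  F=76  G=75
Turnaround = completion − arrival: A=33, B=30, C=41, D=74, E=73, F=76, G=75
Total turnaround = 33 + 30 + 41 + 74 + 73 + 76 + 75 = 402

402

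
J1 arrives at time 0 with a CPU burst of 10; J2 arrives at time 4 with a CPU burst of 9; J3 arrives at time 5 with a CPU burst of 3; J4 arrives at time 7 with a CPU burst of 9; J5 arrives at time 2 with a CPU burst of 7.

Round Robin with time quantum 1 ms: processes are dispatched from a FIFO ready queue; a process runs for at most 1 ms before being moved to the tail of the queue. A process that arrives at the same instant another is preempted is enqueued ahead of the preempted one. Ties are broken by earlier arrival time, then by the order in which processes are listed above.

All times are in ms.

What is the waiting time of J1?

23

Timeline: | J1 0-2 | J5 2-3 | J1 3-4 | J5 4-5 | J2 5-6 | J1 6-7 | J3 7-8 | J5 8-9 | J2 9-10 | J4 10-11 | J1 11-12 | J3 12-13 | J5 13-14 | J2 14-15 | J4 15-16 | J1 16-17 | J3 17-18 | J5 18-19 | J2 19-20 | J4 20-21 | J1 21-22 | J5 22-23 | J2 23-24 | J4 24-25 | J1 25-26 | J5 26-27 | J2 27-28 | J4 28-29 | J1 29-30 | J2 30-31 | J4 31-32 | J1 32-33 | J2 33-34 | J4 34-35 | J2 35-36 | J4 36-38 |
Completion: J1=33  J2=36  J3=18  J4=38  J5=27
Waiting(J1) = turnaround − burst = 33 − 10 = 23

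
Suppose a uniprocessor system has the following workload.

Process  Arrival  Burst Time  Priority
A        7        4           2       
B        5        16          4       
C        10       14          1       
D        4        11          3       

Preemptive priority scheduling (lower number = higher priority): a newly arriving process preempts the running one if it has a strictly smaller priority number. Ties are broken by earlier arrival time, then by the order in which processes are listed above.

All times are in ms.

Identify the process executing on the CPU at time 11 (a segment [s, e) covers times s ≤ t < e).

Schedule: | idle 0-4 | D 4-7 | A 7-10 | C 10-24 | A 24-25 | D 25-33 | B 33-49 |
Completion: A=25  B=49  C=24  D=33

C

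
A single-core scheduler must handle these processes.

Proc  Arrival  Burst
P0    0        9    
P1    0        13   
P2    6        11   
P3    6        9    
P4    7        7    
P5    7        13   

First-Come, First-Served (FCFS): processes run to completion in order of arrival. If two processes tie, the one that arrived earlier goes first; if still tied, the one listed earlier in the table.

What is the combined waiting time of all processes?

Schedule: | P0 0-9 | P1 9-22 | P2 22-33 | P3 33-42 | P4 42-49 | P5 49-62 |
Completion: P0=9  P1=22  P2=33  P3=42  P4=49  P5=62
Waiting = turnaround − burst: P0=0, P1=9, P2=16, P3=27, P4=35, P5=42
Total waiting = 0 + 9 + 16 + 27 + 35 + 42 = 129

129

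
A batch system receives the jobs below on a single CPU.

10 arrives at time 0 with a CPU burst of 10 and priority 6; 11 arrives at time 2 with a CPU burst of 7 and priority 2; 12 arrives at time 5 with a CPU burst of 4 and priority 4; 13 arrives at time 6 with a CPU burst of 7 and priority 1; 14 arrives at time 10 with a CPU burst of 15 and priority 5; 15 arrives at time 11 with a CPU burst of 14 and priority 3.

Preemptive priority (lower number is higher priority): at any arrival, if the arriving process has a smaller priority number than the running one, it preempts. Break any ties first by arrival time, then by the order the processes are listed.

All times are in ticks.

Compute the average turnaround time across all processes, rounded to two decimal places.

Gantt: | 10 0-2 | 11 2-6 | 13 6-13 | 11 13-16 | 15 16-30 | 12 30-34 | 14 34-49 | 10 49-57 |
Completion: 10=57  11=16  12=34  13=13  14=49  15=30
Turnaround (C−A): 10=57  11=14  12=29  13=7  14=39  15=19
Turnaround times: 10=57, 11=14, 12=29, 13=7, 14=39, 15=19
Average turnaround = (57+14+29+7+39+19) / 6 = 165/6 = 27.50

27.50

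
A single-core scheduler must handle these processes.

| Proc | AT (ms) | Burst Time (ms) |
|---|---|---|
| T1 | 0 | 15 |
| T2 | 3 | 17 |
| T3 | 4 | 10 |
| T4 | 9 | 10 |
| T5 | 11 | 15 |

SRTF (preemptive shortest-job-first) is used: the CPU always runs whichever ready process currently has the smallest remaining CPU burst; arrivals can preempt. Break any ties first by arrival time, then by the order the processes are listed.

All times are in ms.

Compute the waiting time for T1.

20

Timeline: | T1 0-4 | T3 4-14 | T4 14-24 | T1 24-35 | T5 35-50 | T2 50-67 |
Completion: T1=35  T2=67  T3=14  T4=24  T5=50
Turnaround (C−A): T1=35  T2=64  T3=10  T4=15  T5=39
Waiting(T1) = turnaround − burst = 35 − 15 = 20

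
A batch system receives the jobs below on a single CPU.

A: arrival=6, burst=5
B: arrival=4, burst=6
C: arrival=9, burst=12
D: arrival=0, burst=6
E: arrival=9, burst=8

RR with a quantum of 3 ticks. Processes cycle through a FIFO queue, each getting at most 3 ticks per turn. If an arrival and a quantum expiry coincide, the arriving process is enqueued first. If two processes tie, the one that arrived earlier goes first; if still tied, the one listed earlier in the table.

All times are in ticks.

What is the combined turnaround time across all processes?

93

Timeline: | D 0-6 | B 6-9 | A 9-12 | C 12-15 | E 15-18 | B 18-21 | A 21-23 | C 23-26 | E 26-29 | C 29-32 | E 32-34 | C 34-37 |
Completion: A=23  B=21  C=37  D=6  E=34
Turnaround = completion − arrival: A=17, B=17, C=28, D=6, E=25
Total turnaround = 17 + 17 + 28 + 6 + 25 = 93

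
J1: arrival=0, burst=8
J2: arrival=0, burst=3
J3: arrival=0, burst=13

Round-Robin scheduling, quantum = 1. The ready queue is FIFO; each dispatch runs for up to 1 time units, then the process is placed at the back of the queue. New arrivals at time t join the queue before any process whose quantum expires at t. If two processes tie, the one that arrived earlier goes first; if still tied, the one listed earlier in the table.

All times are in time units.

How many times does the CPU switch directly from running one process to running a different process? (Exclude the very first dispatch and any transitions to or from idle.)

Schedule: | J1 0-1 | J2 1-2 | J3 2-3 | J1 3-4 | J2 4-5 | J3 5-6 | J1 6-7 | J2 7-8 | J3 8-9 | J1 9-10 | J3 10-11 | J1 11-12 | J3 12-13 | J1 13-14 | J3 14-15 | J1 15-16 | J3 16-17 | J1 17-18 | J3 18-24 |
Completion: J1=18  J2=8  J3=24
Turnaround (C−A): J1=18  J2=8  J3=24

18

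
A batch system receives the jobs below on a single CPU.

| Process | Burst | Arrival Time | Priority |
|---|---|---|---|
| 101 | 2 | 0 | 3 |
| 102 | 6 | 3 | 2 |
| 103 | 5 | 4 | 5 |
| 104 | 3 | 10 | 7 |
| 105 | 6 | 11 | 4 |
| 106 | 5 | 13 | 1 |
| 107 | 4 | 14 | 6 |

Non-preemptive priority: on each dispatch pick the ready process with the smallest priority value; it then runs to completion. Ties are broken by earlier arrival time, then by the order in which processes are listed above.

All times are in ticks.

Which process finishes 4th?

Gantt: | 101 0-2 | idle 2-3 | 102 3-9 | 103 9-14 | 106 14-19 | 105 19-25 | 107 25-29 | 104 29-32 |
Completion: 101=2  102=9  103=14  104=32  105=25  106=19  107=29
Finish order: 101 → 102 → 103 → 106 → 105 → 107 → 104

106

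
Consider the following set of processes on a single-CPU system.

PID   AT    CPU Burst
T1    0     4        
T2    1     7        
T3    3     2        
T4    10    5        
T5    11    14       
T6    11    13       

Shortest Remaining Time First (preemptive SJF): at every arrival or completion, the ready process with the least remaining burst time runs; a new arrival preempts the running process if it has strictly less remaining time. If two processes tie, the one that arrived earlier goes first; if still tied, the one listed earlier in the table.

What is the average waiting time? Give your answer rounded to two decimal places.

6.00

Schedule: | T1 0-4 | T3 4-6 | T2 6-13 | T4 13-18 | T6 18-31 | T5 31-45 |
Completion: T1=4  T2=13  T3=6  T4=18  T5=45  T6=31
Turnaround (C−A): T1=4  T2=12  T3=3  T4=8  T5=34  T6=20
Waiting times: T1=0, T2=5, T3=1, T4=3, T5=20, T6=7
Average waiting = (0+5+1+3+20+7) / 6 = 36/6 = 6.00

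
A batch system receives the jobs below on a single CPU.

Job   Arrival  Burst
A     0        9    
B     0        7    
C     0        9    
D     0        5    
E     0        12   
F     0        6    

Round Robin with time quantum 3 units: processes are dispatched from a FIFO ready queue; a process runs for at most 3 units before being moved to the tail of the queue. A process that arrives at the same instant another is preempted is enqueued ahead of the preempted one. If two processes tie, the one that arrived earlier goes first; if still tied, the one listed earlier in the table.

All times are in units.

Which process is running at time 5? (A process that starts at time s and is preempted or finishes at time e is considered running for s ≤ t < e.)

B

Schedule: | A 0-3 | B 3-6 | C 6-9 | D 9-12 | E 12-15 | F 15-18 | A 18-21 | B 21-24 | C 24-27 | D 27-29 | E 29-32 | F 32-35 | A 35-38 | B 38-39 | C 39-42 | E 42-48 |
Completion: A=38  B=39  C=42  D=29  E=48  F=35
Turnaround (C−A): A=38  B=39  C=42  D=29  E=48  F=35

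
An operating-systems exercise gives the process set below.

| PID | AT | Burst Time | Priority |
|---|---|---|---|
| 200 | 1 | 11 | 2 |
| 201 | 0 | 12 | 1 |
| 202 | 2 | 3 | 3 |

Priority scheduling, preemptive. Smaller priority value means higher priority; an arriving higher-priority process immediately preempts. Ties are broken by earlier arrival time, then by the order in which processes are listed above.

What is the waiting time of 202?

21

Timeline: | 201 0-12 | 200 12-23 | 202 23-26 |
Completion: 200=23  201=12  202=26
Waiting(202) = turnaround − burst = 24 − 3 = 21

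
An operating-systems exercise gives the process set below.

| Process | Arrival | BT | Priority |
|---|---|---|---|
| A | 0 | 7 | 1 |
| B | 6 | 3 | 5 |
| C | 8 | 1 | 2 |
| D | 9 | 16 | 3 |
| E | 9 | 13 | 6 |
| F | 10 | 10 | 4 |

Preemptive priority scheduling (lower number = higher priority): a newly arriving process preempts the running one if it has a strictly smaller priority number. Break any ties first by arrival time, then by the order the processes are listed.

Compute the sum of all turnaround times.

121

Schedule: | A 0-7 | B 7-8 | C 8-9 | D 9-25 | F 25-35 | B 35-37 | E 37-50 |
Completion: A=7  B=37  C=9  D=25  E=50  F=35
Turnaround = completion − arrival: A=7, B=31, C=1, D=16, E=41, F=25
Total turnaround = 7 + 31 + 1 + 16 + 41 + 25 = 121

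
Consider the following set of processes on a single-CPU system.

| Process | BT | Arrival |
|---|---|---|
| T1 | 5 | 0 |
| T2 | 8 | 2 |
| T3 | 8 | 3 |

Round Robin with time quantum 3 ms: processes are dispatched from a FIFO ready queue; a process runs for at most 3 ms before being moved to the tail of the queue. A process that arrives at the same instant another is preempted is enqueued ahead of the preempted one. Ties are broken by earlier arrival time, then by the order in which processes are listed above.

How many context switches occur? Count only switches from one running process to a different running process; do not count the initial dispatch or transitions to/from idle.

7

Gantt: | T1 0-3 | T2 3-6 | T3 6-9 | T1 9-11 | T2 11-14 | T3 14-17 | T2 17-19 | T3 19-21 |
Completion: T1=11  T2=19  T3=21
Turnaround (C−A): T1=11  T2=17  T3=18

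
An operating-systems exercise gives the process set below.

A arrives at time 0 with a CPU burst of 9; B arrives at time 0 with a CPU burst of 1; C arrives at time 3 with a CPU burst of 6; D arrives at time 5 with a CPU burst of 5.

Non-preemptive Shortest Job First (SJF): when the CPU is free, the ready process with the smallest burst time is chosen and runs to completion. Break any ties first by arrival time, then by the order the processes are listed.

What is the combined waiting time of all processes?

18

Timeline: | B 0-1 | A 1-10 | D 10-15 | C 15-21 |
Completion: A=10  B=1  C=21  D=15
Turnaround (C−A): A=10  B=1  C=18  D=10
Waiting = turnaround − burst: A=1, B=0, C=12, D=5
Total waiting = 1 + 0 + 12 + 5 = 18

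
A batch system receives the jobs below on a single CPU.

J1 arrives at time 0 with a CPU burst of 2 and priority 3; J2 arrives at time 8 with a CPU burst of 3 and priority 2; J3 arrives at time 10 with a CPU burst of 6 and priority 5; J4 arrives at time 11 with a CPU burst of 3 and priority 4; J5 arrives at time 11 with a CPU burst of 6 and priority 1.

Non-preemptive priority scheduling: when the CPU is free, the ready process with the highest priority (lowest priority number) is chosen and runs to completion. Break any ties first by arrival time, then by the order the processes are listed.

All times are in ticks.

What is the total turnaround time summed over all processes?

36

Schedule: | J1 0-2 | idle 2-8 | J2 8-11 | J5 11-17 | J4 17-20 | J3 20-26 |
Completion: J1=2  J2=11  J3=26  J4=20  J5=17
Turnaround (C−A): J1=2  J2=3  J3=16  J4=9  J5=6
Turnaround = completion − arrival: J1=2, J2=3, J3=16, J4=9, J5=6
Total turnaround = 2 + 3 + 16 + 9 + 6 = 36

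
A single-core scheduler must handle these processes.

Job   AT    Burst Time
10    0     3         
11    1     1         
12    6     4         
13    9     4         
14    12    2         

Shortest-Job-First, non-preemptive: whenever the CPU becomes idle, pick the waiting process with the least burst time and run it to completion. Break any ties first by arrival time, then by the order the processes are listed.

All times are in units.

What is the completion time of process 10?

3

Timeline: | 10 0-3 | 11 3-4 | idle 4-6 | 12 6-10 | 13 10-14 | 14 14-16 |
Completion: 10=3  11=4  12=10  13=14  14=16
Turnaround (C−A): 10=3  11=3  12=4  13=5  14=4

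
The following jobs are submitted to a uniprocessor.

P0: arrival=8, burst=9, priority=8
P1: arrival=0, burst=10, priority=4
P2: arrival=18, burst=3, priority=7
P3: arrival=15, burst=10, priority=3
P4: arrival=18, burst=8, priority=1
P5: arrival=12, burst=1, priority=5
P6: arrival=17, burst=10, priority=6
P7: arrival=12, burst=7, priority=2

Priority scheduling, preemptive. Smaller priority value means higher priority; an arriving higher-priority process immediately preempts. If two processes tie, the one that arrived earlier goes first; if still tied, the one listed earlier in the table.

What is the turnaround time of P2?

Schedule: | P1 0-10 | P0 10-12 | P7 12-18 | P4 18-26 | P7 26-27 | P3 27-37 | P5 37-38 | P6 38-48 | P2 48-51 | P0 51-58 |
Completion: P0=58  P1=10  P2=51  P3=37  P4=26  P5=38  P6=48  P7=27
Turnaround (C−A): P0=50  P1=10  P2=33  P3=22  P4=8  P5=26  P6=31  P7=15
Turnaround(P2) = completion − arrival = 51 − 18 = 33

33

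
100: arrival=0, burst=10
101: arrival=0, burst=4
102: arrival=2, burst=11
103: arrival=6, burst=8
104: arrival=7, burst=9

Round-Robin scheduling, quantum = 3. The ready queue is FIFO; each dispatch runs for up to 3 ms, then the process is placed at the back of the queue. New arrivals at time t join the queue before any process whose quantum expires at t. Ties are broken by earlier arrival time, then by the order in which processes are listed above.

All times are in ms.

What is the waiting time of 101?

12

Gantt: | 100 0-3 | 101 3-6 | 102 6-9 | 100 9-12 | 103 12-15 | 101 15-16 | 104 16-19 | 102 19-22 | 100 22-25 | 103 25-28 | 104 28-31 | 102 31-34 | 100 34-35 | 103 35-37 | 104 37-40 | 102 40-42 |
Completion: 100=35  101=16  102=42  103=37  104=40
Turnaround (C−A): 100=35  101=16  102=40  103=31  104=33
Waiting(101) = turnaround − burst = 16 − 4 = 12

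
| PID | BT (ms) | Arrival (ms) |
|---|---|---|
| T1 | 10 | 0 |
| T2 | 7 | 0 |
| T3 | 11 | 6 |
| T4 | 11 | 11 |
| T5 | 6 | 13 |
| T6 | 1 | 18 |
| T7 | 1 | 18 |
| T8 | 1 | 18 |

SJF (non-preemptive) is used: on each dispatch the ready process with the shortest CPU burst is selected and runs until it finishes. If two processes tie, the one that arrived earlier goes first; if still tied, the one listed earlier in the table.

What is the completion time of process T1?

17

Schedule: | T2 0-7 | T1 7-17 | T5 17-23 | T6 23-24 | T7 24-25 | T8 25-26 | T3 26-37 | T4 37-48 |
Completion: T1=17  T2=7  T3=37  T4=48  T5=23  T6=24  T7=25  T8=26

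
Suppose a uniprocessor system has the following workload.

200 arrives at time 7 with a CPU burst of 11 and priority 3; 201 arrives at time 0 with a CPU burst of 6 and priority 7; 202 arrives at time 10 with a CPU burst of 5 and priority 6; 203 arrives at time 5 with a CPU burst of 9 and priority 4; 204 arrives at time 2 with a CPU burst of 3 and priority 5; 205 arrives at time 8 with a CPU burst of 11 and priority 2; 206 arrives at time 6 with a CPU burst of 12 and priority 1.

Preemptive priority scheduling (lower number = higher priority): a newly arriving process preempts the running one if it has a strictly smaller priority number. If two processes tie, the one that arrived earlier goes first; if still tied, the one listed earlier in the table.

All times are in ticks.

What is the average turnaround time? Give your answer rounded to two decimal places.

30.29

Schedule: | 201 0-2 | 204 2-5 | 203 5-6 | 206 6-18 | 205 18-29 | 200 29-40 | 203 40-48 | 202 48-53 | 201 53-57 |
Completion: 200=40  201=57  202=53  203=48  204=5  205=29  206=18
Turnaround times: 200=33, 201=57, 202=43, 203=43, 204=3, 205=21, 206=12
Average turnaround = (33+57+43+43+3+21+12) / 7 = 212/7 = 30.29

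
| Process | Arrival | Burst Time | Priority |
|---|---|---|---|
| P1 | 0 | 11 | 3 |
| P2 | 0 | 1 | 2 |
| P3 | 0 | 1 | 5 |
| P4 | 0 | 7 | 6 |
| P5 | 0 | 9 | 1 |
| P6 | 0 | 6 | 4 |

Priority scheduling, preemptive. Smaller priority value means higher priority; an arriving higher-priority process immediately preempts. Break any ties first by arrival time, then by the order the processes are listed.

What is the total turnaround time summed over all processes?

130

Timeline: | P5 0-9 | P2 9-10 | P1 10-21 | P6 21-27 | P3 27-28 | P4 28-35 |
Completion: P1=21  P2=10  P3=28  P4=35  P5=9  P6=27
Turnaround (C−A): P1=21  P2=10  P3=28  P4=35  P5=9  P6=27
Turnaround = completion − arrival: P1=21, P2=10, P3=28, P4=35, P5=9, P6=27
Total turnaround = 21 + 10 + 28 + 35 + 9 + 27 = 130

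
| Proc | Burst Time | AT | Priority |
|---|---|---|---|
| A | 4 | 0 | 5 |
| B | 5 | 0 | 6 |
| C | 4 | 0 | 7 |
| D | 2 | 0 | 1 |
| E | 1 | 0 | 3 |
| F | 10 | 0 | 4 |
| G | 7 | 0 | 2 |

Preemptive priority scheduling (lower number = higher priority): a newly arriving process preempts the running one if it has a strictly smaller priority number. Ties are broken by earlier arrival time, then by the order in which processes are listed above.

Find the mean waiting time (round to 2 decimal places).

Timeline: | D 0-2 | G 2-9 | E 9-10 | F 10-20 | A 20-24 | B 24-29 | C 29-33 |
Completion: A=24  B=29  C=33  D=2  E=10  F=20  G=9
Turnaround (C−A): A=24  B=29  C=33  D=2  E=10  F=20  G=9
Waiting times: A=20, B=24, C=29, D=0, E=9, F=10, G=2
Average waiting = (20+24+29+0+9+10+2) / 7 = 94/7 = 13.43

13.43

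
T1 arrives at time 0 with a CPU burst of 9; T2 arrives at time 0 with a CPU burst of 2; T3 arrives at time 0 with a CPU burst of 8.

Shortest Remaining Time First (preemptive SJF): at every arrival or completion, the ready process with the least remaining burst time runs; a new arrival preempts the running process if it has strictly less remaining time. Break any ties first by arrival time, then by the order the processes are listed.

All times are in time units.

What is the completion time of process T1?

19

Schedule: | T2 0-2 | T3 2-10 | T1 10-19 |
Completion: T1=19  T2=2  T3=10
Turnaround (C−A): T1=19  T2=2  T3=10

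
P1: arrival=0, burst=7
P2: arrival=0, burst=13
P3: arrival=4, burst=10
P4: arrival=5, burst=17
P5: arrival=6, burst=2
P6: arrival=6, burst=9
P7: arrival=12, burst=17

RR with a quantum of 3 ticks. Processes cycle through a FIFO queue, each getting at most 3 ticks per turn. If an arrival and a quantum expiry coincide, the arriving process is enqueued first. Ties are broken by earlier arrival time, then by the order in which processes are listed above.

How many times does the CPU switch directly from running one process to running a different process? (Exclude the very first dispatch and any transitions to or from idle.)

Gantt: | P1 0-3 | P2 3-6 | P1 6-9 | P3 9-12 | P4 12-15 | P5 15-17 | P6 17-20 | P2 20-23 | P1 23-24 | P7 24-27 | P3 27-30 | P4 30-33 | P6 33-36 | P2 36-39 | P7 39-42 | P3 42-45 | P4 45-48 | P6 48-51 | P2 51-54 | P7 54-57 | P3 57-58 | P4 58-61 | P2 61-62 | P7 62-65 | P4 65-68 | P7 68-71 | P4 71-73 | P7 73-75 |
Completion: P1=24  P2=62  P3=58  P4=73  P5=17  P6=51  P7=75

27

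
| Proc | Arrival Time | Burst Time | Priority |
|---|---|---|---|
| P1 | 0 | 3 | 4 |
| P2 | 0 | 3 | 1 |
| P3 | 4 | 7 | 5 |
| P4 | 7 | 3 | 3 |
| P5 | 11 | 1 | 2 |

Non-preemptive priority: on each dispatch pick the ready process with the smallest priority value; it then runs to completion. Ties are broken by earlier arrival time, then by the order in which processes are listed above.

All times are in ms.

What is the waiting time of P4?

7

Gantt: | P2 0-3 | P1 3-6 | P3 6-13 | P5 13-14 | P4 14-17 |
Completion: P1=6  P2=3  P3=13  P4=17  P5=14
Turnaround (C−A): P1=6  P2=3  P3=9  P4=10  P5=3
Waiting(P4) = turnaround − burst = 10 − 3 = 7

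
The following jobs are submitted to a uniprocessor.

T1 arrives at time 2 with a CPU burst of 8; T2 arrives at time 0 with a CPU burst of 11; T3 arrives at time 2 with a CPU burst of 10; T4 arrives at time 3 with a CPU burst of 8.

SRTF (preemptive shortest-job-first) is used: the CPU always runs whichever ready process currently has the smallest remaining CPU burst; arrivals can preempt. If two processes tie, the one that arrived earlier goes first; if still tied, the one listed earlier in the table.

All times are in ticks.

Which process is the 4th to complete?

Timeline: | T2 0-2 | T1 2-10 | T4 10-18 | T2 18-27 | T3 27-37 |
Completion: T1=10  T2=27  T3=37  T4=18
Turnaround (C−A): T1=8  T2=27  T3=35  T4=15
Finish order: T1 → T4 → T2 → T3

T3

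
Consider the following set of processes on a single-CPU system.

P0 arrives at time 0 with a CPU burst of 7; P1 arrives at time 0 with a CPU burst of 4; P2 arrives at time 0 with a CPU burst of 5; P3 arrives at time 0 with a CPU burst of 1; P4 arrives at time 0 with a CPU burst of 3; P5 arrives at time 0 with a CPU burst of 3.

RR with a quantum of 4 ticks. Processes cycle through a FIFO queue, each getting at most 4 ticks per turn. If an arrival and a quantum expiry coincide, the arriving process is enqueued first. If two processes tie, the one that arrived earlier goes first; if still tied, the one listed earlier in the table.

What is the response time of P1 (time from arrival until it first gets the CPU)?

Gantt: | P0 0-4 | P1 4-8 | P2 8-12 | P3 12-13 | P4 13-16 | P5 16-19 | P0 19-22 | P2 22-23 |
Completion: P0=22  P1=8  P2=23  P3=13  P4=16  P5=19
Turnaround (C−A): P0=22  P1=8  P2=23  P3=13  P4=16  P5=19
Response(P1) = first start − arrival = 4 − 0 = 4

4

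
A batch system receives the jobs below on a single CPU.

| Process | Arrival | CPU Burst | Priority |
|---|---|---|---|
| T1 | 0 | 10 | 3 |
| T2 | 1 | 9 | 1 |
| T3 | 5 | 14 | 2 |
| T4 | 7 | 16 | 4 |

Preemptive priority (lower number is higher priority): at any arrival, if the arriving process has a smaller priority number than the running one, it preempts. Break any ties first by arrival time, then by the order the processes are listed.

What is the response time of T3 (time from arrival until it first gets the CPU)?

5

Schedule: | T1 0-1 | T2 1-10 | T3 10-24 | T1 24-33 | T4 33-49 |
Completion: T1=33  T2=10  T3=24  T4=49
Response(T3) = first start − arrival = 10 − 5 = 5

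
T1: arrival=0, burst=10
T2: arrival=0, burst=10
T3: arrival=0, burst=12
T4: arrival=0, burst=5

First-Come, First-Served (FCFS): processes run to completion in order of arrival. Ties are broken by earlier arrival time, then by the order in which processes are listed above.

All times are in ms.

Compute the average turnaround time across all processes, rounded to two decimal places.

Gantt: | T1 0-10 | T2 10-20 | T3 20-32 | T4 32-37 |
Completion: T1=10  T2=20  T3=32  T4=37
Turnaround (C−A): T1=10  T2=20  T3=32  T4=37
Turnaround times: T1=10, T2=20, T3=32, T4=37
Average turnaround = (10+20+32+37) / 4 = 99/4 = 24.75

24.75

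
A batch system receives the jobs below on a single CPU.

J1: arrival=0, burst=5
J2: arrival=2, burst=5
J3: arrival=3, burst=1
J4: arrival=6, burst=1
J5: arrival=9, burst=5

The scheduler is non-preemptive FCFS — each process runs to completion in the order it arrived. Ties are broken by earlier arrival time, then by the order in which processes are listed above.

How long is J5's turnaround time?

Schedule: | J1 0-5 | J2 5-10 | J3 10-11 | J4 11-12 | J5 12-17 |
Completion: J1=5  J2=10  J3=11  J4=12  J5=17
Turnaround (C−A): J1=5  J2=8  J3=8  J4=6  J5=8
Turnaround(J5) = completion − arrival = 17 − 9 = 8

8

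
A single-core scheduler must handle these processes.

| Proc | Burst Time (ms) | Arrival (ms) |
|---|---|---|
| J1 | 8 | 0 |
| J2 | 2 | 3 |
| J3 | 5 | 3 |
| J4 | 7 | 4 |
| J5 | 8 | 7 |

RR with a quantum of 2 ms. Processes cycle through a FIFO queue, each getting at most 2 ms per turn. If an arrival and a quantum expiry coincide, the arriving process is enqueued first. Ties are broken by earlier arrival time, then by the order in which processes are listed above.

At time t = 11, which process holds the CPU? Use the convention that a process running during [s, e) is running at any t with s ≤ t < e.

Schedule: | J1 0-4 | J2 4-6 | J3 6-8 | J4 8-10 | J1 10-12 | J5 12-14 | J3 14-16 | J4 16-18 | J1 18-20 | J5 20-22 | J3 22-23 | J4 23-25 | J5 25-27 | J4 27-28 | J5 28-30 |
Completion: J1=20  J2=6  J3=23  J4=28  J5=30

J1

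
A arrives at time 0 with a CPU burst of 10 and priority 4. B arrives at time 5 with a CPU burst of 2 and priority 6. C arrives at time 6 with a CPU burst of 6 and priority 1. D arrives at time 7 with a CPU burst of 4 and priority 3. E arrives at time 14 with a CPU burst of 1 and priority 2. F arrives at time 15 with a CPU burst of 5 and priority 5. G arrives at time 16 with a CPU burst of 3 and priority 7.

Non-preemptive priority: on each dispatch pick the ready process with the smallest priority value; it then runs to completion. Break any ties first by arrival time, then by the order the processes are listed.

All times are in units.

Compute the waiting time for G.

Timeline: | A 0-10 | C 10-16 | E 16-17 | D 17-21 | F 21-26 | B 26-28 | G 28-31 |
Completion: A=10  B=28  C=16  D=21  E=17  F=26  G=31
Turnaround (C−A): A=10  B=23  C=10  D=14  E=3  F=11  G=15
Waiting(G) = turnaround − burst = 15 − 3 = 12

12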